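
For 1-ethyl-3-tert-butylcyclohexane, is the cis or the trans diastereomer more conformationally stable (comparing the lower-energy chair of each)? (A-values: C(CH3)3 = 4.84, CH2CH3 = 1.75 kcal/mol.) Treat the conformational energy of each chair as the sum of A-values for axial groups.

At 1,3 positions (parity same): cis → (e,e or a,a); trans → (a,e or e,a).
Best chair for cis: E = 0.00 kcal/mol; best chair for trans: E = 1.75 kcal/mol.
The cis isomer is lower by 1.75 kcal/mol.

cis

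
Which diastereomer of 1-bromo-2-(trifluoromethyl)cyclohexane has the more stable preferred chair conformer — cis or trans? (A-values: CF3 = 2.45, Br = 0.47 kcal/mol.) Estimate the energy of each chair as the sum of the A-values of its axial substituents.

trans

At 1,2 positions (parity opposite): cis → (a,e or e,a); trans → (e,e or a,a).
Best chair for cis: E = 0.47 kcal/mol; best chair for trans: E = 0.00 kcal/mol.
The trans isomer is lower by 0.47 kcal/mol.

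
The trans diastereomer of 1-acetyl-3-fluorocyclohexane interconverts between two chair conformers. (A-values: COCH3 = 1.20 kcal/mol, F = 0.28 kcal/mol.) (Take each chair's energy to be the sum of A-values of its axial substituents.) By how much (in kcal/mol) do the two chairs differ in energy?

C1 and C3 have the same parity, so for the trans isomer the two substituents are one axial and one equatorial in each chair.
Chair I (acetyl axial, fluoro equatorial): E = 1.20 kcal/mol.
Chair II (acetyl equatorial, fluoro axial): E = 0.28 kcal/mol.
ΔE = 1.20 − 0.28 = 0.92 kcal/mol; chair II is more stable.

0.92 kcal/mol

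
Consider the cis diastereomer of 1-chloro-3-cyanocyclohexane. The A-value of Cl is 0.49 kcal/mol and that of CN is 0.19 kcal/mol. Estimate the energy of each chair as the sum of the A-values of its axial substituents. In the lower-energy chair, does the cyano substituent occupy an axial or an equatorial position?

equatorial

C1 and C3 have the same parity, so for the cis isomer the two substituents are e,e in one chair and a,a in the other.
Chair I (chloro axial, cyano axial): E = 0.68 kcal/mol.
Chair II (chloro equatorial, cyano equatorial): E = 0.00 kcal/mol.
Chair II is the more stable (lower-energy) conformer, and in that chair the cyano group is equatorial.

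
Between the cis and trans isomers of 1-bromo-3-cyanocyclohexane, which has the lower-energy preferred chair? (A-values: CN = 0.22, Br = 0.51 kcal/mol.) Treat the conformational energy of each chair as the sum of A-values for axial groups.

At 1,3 positions (parity same): cis → (e,e or a,a); trans → (a,e or e,a).
Best chair for cis: E = 0.00 kcal/mol; best chair for trans: E = 0.22 kcal/mol.
The cis isomer is lower by 0.22 kcal/mol.

cis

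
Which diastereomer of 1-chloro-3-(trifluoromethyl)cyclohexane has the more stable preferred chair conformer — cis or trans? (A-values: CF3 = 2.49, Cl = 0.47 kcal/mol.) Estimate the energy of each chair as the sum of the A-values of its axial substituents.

At 1,3 positions (parity same): cis → (e,e or a,a); trans → (a,e or e,a).
Best chair for cis: E = 0.00 kcal/mol; best chair for trans: E = 0.47 kcal/mol.
The cis isomer is lower by 0.47 kcal/mol.

cis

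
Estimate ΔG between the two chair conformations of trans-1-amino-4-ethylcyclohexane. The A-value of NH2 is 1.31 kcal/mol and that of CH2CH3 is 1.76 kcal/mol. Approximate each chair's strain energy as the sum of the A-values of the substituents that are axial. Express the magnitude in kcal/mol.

3.07 kcal/mol

C1 and C4 have opposite parity, so for the trans isomer the two substituents are e,e in one chair and a,a in the other.
Chair I (amino axial, ethyl axial): E = 3.07 kcal/mol.
Chair II (amino equatorial, ethyl equatorial): E = 0.00 kcal/mol.
ΔE = 3.07 − 0.00 = 3.07 kcal/mol; chair II is more stable.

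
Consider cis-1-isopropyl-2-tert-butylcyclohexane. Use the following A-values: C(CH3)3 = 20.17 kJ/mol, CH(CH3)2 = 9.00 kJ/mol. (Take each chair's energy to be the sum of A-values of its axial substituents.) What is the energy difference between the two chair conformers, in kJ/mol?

C1 and C2 have opposite parity, so for the cis isomer the two substituents are one axial and one equatorial in each chair.
Chair I (tert-butyl axial, isopropyl equatorial): E = 20.17 kJ/mol.
Chair II (tert-butyl equatorial, isopropyl axial): E = 9.00 kJ/mol.
ΔE = 20.17 − 9.00 = 11.17 kJ/mol; chair II is more stable.

11.17 kJ/mol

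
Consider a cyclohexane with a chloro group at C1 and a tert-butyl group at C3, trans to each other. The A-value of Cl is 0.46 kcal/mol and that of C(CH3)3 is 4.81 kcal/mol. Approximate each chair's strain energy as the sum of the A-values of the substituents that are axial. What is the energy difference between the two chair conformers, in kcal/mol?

C1 and C3 have the same parity, so for the trans isomer the two substituents are one axial and one equatorial in each chair.
Chair I (chloro axial, tert-butyl equatorial): E = 0.46 kcal/mol.
Chair II (chloro equatorial, tert-butyl axial): E = 4.81 kcal/mol.
ΔE = 4.81 − 0.46 = 4.35 kcal/mol; chair I is more stable.

4.35 kcal/mol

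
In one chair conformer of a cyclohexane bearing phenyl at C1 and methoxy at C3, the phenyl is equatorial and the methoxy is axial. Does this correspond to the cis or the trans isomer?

trans

C1 and C3 have the same parity, so their axial bonds point in the same direction.
With same-parity carbons, two substituents on the same face are both axial or both equatorial; opposite faces give one of each.
Here the groups are equatorial/axial → opposite face → trans.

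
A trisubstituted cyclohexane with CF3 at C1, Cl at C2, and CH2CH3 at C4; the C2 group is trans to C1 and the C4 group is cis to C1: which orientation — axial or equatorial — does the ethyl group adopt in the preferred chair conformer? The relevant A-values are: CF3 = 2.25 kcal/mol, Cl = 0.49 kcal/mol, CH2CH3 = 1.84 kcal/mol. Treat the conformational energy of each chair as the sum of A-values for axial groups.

Chair I (trifluoromethyl axial, chloro axial, ethyl equatorial): E = 2.74 kcal/mol.
Chair II (trifluoromethyl equatorial, chloro equatorial, ethyl axial): E = 1.84 kcal/mol.
Chair II is the more stable (lower-energy) conformer, and in that chair the ethyl group is axial.

axial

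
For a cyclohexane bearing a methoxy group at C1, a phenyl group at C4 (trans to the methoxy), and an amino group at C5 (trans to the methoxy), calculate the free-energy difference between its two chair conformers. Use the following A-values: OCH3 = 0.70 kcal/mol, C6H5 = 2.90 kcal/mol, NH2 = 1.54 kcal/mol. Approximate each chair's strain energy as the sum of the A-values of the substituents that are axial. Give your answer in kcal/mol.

2.06 kcal/mol

Chair I (methoxy axial, phenyl axial, amino equatorial): E = 3.60 kcal/mol.
Chair II (methoxy equatorial, phenyl equatorial, amino axial): E = 1.54 kcal/mol.
ΔE = 3.60 − 1.54 = 2.06 kcal/mol; chair II is more stable.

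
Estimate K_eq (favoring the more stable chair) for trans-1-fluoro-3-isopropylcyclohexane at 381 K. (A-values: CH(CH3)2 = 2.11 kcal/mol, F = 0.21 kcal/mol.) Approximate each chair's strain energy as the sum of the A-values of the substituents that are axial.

K ≈ 12.3

C1 and C3 have the same parity, so for the trans isomer the two substituents are one axial and one equatorial in each chair.
Chair I (isopropyl axial, fluoro equatorial): E = 2.11 kcal/mol; chair II (isopropyl equatorial, fluoro axial): E = 0.21 kcal/mol.
ΔG = 1.90 kcal/mol between the two chairs.
K = exp(ΔG/RT) with R = 1.987×10⁻³ kcal mol⁻¹ K⁻¹ and T = 381 K gives K ≈ 12.3.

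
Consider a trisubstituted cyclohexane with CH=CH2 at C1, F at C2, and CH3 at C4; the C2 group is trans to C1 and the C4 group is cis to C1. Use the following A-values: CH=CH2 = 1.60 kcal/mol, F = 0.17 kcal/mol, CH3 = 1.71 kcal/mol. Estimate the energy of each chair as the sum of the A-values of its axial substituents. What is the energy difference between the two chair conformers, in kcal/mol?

0.06 kcal/mol

Chair I (vinyl axial, fluoro axial, methyl equatorial): E = 1.77 kcal/mol.
Chair II (vinyl equatorial, fluoro equatorial, methyl axial): E = 1.71 kcal/mol.
ΔE = 1.77 − 1.71 = 0.06 kcal/mol; chair II is more stable.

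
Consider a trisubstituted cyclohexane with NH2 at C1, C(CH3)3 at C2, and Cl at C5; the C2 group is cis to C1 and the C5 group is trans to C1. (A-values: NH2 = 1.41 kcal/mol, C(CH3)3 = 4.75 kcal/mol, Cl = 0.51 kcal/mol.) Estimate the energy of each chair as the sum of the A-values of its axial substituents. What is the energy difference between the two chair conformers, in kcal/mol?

Chair I (amino axial, tert-butyl equatorial, chloro equatorial): E = 1.41 kcal/mol.
Chair II (amino equatorial, tert-butyl axial, chloro axial): E = 5.26 kcal/mol.
ΔE = 5.26 − 1.41 = 3.85 kcal/mol; chair I is more stable.

3.85 kcal/mol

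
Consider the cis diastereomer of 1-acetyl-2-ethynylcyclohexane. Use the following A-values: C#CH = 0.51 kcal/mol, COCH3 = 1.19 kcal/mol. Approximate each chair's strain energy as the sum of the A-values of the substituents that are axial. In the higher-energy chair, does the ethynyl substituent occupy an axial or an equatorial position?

C1 and C2 have opposite parity, so for the cis isomer the two substituents are one axial and one equatorial in each chair.
Chair I (ethynyl axial, acetyl equatorial): E = 0.51 kcal/mol.
Chair II (ethynyl equatorial, acetyl axial): E = 1.19 kcal/mol.
Chair II is the less stable (higher-energy) conformer, and in that chair the ethynyl group is equatorial.

equatorial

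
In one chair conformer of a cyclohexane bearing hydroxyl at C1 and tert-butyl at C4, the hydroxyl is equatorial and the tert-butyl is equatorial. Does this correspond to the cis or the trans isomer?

trans

C1 and C4 have opposite parity, so their axial bonds point in opposite directions.
With opposite-parity carbons, two substituents on the same face are one axial and one equatorial; opposite faces give both axial or both equatorial.
Here the groups are equatorial/equatorial → opposite face → trans.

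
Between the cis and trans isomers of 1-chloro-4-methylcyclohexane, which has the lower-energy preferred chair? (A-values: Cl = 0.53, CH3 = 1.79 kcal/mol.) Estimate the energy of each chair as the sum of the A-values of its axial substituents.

trans

At 1,4 positions (parity opposite): cis → (a,e or e,a); trans → (e,e or a,a).
Best chair for cis: E = 0.53 kcal/mol; best chair for trans: E = 0.00 kcal/mol.
The trans isomer is lower by 0.53 kcal/mol.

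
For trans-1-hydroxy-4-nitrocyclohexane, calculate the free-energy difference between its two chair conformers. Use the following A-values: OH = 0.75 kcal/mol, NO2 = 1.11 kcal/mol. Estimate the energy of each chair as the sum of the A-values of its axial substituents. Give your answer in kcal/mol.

C1 and C4 have opposite parity, so for the trans isomer the two substituents are e,e in one chair and a,a in the other.
Chair I (hydroxyl axial, nitro axial): E = 1.86 kcal/mol.
Chair II (hydroxyl equatorial, nitro equatorial): E = 0.00 kcal/mol.
ΔE = 1.86 − 0.00 = 1.86 kcal/mol; chair II is more stable.

1.86 kcal/mol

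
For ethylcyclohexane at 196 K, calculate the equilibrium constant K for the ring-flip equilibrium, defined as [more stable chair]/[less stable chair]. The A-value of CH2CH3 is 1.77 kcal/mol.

One chair has the ethyl group axial (E = 1.77 kcal/mol) and the other has it equatorial (E = 0).
ΔG = 1.77 kcal/mol between the two chairs.
K = exp(ΔG/RT) with R = 1.987×10⁻³ kcal mol⁻¹ K⁻¹ and T = 196 K gives K ≈ 94.1.

K ≈ 94.1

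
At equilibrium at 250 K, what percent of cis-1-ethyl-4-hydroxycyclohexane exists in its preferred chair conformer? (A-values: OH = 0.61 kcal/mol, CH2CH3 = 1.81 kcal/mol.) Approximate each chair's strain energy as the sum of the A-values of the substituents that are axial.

91.8%

C1 and C4 have opposite parity, so for the cis isomer the two substituents are one axial and one equatorial in each chair.
Chair I (hydroxyl axial, ethyl equatorial): E = 0.61 kcal/mol; chair II (hydroxyl equatorial, ethyl axial): E = 1.81 kcal/mol.
ΔG = 1.20 kcal/mol between the two chairs.
K = exp(ΔG/RT) with R = 1.987×10⁻³ kcal mol⁻¹ K⁻¹ and T = 250 K gives K ≈ 11.2.
Fraction in the lower-energy chair = K/(K+1) = 91.8%.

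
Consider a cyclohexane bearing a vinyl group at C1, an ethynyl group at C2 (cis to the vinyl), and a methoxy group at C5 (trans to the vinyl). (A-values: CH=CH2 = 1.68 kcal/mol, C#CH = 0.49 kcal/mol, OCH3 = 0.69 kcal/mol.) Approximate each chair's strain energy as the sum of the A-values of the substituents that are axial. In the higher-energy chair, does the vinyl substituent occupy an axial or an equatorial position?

Chair I (vinyl axial, ethynyl equatorial, methoxy equatorial): E = 1.68 kcal/mol.
Chair II (vinyl equatorial, ethynyl axial, methoxy axial): E = 1.18 kcal/mol.
Chair I is the less stable (higher-energy) conformer, and in that chair the vinyl group is axial.

axial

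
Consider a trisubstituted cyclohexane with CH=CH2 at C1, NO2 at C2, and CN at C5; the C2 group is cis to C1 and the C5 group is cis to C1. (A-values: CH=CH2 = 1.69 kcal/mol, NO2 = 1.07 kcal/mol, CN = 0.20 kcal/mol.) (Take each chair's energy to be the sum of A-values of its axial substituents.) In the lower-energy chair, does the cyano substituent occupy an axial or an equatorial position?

Chair I (vinyl axial, nitro equatorial, cyano axial): E = 1.89 kcal/mol.
Chair II (vinyl equatorial, nitro axial, cyano equatorial): E = 1.07 kcal/mol.
Chair II is the more stable (lower-energy) conformer, and in that chair the cyano group is equatorial.

equatorial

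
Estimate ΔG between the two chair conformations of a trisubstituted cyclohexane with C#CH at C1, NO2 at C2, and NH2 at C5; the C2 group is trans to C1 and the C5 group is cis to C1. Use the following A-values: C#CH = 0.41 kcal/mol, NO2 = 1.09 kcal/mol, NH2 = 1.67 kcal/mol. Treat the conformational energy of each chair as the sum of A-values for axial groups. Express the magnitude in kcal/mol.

3.17 kcal/mol

Chair I (ethynyl axial, nitro axial, amino axial): E = 3.17 kcal/mol.
Chair II (ethynyl equatorial, nitro equatorial, amino equatorial): E = 0.00 kcal/mol.
ΔE = 3.17 − 0.00 = 3.17 kcal/mol; chair II is more stable.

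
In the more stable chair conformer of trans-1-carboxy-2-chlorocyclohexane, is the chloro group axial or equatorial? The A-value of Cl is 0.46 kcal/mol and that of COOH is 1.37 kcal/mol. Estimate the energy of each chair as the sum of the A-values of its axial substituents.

equatorial

C1 and C2 have opposite parity, so for the trans isomer the two substituents are e,e in one chair and a,a in the other.
Chair I (chloro axial, carboxyl axial): E = 1.83 kcal/mol.
Chair II (chloro equatorial, carboxyl equatorial): E = 0.00 kcal/mol.
Chair II is the more stable (lower-energy) conformer, and in that chair the chloro group is equatorial.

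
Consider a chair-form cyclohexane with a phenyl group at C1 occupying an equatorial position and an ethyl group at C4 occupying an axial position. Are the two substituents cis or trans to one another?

cis

C1 and C4 have opposite parity, so their axial bonds point in opposite directions.
With opposite-parity carbons, two substituents on the same face are one axial and one equatorial; opposite faces give both axial or both equatorial.
Here the groups are equatorial/axial → same face → cis.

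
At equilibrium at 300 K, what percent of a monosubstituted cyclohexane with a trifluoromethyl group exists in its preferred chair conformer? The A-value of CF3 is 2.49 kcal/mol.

One chair has the trifluoromethyl group axial (E = 2.49 kcal/mol) and the other has it equatorial (E = 0).
ΔG = 2.49 kcal/mol between the two chairs.
K = exp(ΔG/RT) with R = 1.987×10⁻³ kcal mol⁻¹ K⁻¹ and T = 300 K gives K ≈ 65.2.
Fraction in the lower-energy chair = K/(K+1) = 98.5%.

98.5%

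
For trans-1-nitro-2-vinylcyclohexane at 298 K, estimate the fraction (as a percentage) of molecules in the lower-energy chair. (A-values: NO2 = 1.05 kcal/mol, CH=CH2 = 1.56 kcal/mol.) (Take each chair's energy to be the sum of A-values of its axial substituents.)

C1 and C2 have opposite parity, so for the trans isomer the two substituents are e,e in one chair and a,a in the other.
Chair I (nitro axial, vinyl axial): E = 2.61 kcal/mol; chair II (nitro equatorial, vinyl equatorial): E = 0.00 kcal/mol.
ΔG = 2.61 kcal/mol between the two chairs.
K = exp(ΔG/RT) with R = 1.987×10⁻³ kcal mol⁻¹ K⁻¹ and T = 298 K gives K ≈ 82.1.
Fraction in the lower-energy chair = K/(K+1) = 98.8%.

98.8%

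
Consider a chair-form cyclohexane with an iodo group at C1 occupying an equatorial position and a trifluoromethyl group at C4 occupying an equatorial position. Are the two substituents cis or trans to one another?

C1 and C4 have opposite parity, so their axial bonds point in opposite directions.
With opposite-parity carbons, two substituents on the same face are one axial and one equatorial; opposite faces give both axial or both equatorial.
Here the groups are equatorial/equatorial → opposite face → trans.

trans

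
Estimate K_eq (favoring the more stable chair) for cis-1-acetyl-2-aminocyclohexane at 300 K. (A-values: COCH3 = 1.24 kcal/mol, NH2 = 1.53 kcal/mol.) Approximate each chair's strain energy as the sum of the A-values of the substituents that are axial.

K ≈ 1.63

C1 and C2 have opposite parity, so for the cis isomer the two substituents are one axial and one equatorial in each chair.
Chair I (acetyl axial, amino equatorial): E = 1.24 kcal/mol; chair II (acetyl equatorial, amino axial): E = 1.53 kcal/mol.
ΔG = 0.29 kcal/mol between the two chairs.
K = exp(ΔG/RT) with R = 1.987×10⁻³ kcal mol⁻¹ K⁻¹ and T = 300 K gives K ≈ 1.63.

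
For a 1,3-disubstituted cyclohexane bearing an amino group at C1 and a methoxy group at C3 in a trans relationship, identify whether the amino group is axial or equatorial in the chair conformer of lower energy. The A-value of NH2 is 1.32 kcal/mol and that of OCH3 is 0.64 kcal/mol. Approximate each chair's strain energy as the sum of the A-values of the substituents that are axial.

equatorial

C1 and C3 have the same parity, so for the trans isomer the two substituents are one axial and one equatorial in each chair.
Chair I (amino axial, methoxy equatorial): E = 1.32 kcal/mol.
Chair II (amino equatorial, methoxy axial): E = 0.64 kcal/mol.
Chair II is the more stable (lower-energy) conformer, and in that chair the amino group is equatorial.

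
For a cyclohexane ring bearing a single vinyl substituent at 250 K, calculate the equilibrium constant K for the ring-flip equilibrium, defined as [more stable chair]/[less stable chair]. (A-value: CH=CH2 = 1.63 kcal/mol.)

One chair has the vinyl group axial (E = 1.63 kcal/mol) and the other has it equatorial (E = 0).
ΔG = 1.63 kcal/mol between the two chairs.
K = exp(ΔG/RT) with R = 1.987×10⁻³ kcal mol⁻¹ K⁻¹ and T = 250 K gives K ≈ 26.6.

K ≈ 26.6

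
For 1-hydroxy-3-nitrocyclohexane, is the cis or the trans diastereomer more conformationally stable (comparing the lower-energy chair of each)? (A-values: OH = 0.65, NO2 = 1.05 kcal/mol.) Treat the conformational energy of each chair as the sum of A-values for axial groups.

cis

At 1,3 positions (parity same): cis → (e,e or a,a); trans → (a,e or e,a).
Best chair for cis: E = 0.00 kcal/mol; best chair for trans: E = 0.65 kcal/mol.
The cis isomer is lower by 0.65 kcal/mol.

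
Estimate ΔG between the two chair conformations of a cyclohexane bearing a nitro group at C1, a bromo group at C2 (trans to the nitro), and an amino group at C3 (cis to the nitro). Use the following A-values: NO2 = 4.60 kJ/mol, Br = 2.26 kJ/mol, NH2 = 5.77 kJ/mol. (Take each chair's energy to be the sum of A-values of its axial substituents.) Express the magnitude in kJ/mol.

Chair I (nitro axial, bromo axial, amino axial): E = 12.63 kJ/mol.
Chair II (nitro equatorial, bromo equatorial, amino equatorial): E = 0.00 kJ/mol.
ΔE = 12.63 − 0.00 = 12.63 kJ/mol; chair II is more stable.

12.63 kJ/mol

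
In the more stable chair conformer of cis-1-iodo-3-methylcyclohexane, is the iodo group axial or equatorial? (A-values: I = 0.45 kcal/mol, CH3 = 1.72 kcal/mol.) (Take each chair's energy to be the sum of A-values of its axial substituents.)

C1 and C3 have the same parity, so for the cis isomer the two substituents are e,e in one chair and a,a in the other.
Chair I (iodo axial, methyl axial): E = 2.17 kcal/mol.
Chair II (iodo equatorial, methyl equatorial): E = 0.00 kcal/mol.
Chair II is the more stable (lower-energy) conformer, and in that chair the iodo group is equatorial.

equatorial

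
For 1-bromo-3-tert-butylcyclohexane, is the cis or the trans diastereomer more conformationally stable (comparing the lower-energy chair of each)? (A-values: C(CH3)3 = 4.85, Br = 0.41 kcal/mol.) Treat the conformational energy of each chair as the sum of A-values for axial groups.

cis

At 1,3 positions (parity same): cis → (e,e or a,a); trans → (a,e or e,a).
Best chair for cis: E = 0.00 kcal/mol; best chair for trans: E = 0.41 kcal/mol.
The cis isomer is lower by 0.41 kcal/mol.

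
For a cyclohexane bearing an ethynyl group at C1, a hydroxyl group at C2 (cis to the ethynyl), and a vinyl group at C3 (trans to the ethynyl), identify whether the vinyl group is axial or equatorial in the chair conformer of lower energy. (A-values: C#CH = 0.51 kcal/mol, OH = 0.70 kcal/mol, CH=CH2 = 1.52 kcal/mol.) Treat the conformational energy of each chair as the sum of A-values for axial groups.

equatorial

Chair I (ethynyl axial, hydroxyl equatorial, vinyl equatorial): E = 0.51 kcal/mol.
Chair II (ethynyl equatorial, hydroxyl axial, vinyl axial): E = 2.22 kcal/mol.
Chair I is the more stable (lower-energy) conformer, and in that chair the vinyl group is equatorial.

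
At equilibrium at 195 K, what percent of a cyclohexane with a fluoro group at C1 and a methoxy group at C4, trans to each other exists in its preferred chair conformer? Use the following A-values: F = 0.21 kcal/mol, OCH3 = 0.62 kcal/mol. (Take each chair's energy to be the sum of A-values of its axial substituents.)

C1 and C4 have opposite parity, so for the trans isomer the two substituents are e,e in one chair and a,a in the other.
Chair I (fluoro axial, methoxy axial): E = 0.83 kcal/mol; chair II (fluoro equatorial, methoxy equatorial): E = 0.00 kcal/mol.
ΔG = 0.83 kcal/mol between the two chairs.
K = exp(ΔG/RT) with R = 1.987×10⁻³ kcal mol⁻¹ K⁻¹ and T = 195 K gives K ≈ 8.52.
Fraction in the lower-energy chair = K/(K+1) = 89.5%.

89.5%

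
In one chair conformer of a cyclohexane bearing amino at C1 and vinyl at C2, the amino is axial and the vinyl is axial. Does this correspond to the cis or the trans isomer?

C1 and C2 have opposite parity, so their axial bonds point in opposite directions.
With opposite-parity carbons, two substituents on the same face are one axial and one equatorial; opposite faces give both axial or both equatorial.
Here the groups are axial/axial → opposite face → trans.

trans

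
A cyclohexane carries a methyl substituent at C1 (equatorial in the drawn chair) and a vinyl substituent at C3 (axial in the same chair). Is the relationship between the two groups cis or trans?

trans

C1 and C3 have the same parity, so their axial bonds point in the same direction.
With same-parity carbons, two substituents on the same face are both axial or both equatorial; opposite faces give one of each.
Here the groups are equatorial/axial → opposite face → trans.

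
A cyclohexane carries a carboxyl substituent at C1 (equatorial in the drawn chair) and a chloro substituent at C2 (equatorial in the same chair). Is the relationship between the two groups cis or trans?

C1 and C2 have opposite parity, so their axial bonds point in opposite directions.
With opposite-parity carbons, two substituents on the same face are one axial and one equatorial; opposite faces give both axial or both equatorial.
Here the groups are equatorial/equatorial → opposite face → trans.

trans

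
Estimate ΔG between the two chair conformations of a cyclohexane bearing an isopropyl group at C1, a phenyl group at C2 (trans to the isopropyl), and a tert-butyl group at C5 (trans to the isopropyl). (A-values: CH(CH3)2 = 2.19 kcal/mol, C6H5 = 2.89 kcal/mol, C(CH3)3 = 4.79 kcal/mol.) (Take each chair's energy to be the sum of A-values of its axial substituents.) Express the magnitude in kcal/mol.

Chair I (isopropyl axial, phenyl axial, tert-butyl equatorial): E = 5.08 kcal/mol.
Chair II (isopropyl equatorial, phenyl equatorial, tert-butyl axial): E = 4.79 kcal/mol.
ΔE = 5.08 − 4.79 = 0.29 kcal/mol; chair II is more stable.

0.29 kcal/mol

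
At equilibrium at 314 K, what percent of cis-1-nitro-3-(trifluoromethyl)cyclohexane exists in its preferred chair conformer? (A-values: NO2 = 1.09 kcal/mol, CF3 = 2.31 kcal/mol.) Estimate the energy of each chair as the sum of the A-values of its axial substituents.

C1 and C3 have the same parity, so for the cis isomer the two substituents are e,e in one chair and a,a in the other.
Chair I (nitro axial, trifluoromethyl axial): E = 3.40 kcal/mol; chair II (nitro equatorial, trifluoromethyl equatorial): E = 0.00 kcal/mol.
ΔG = 3.40 kcal/mol between the two chairs.
K = exp(ΔG/RT) with R = 1.987×10⁻³ kcal mol⁻¹ K⁻¹ and T = 314 K gives K ≈ 233.
Fraction in the lower-energy chair = K/(K+1) = 99.6%.

99.6%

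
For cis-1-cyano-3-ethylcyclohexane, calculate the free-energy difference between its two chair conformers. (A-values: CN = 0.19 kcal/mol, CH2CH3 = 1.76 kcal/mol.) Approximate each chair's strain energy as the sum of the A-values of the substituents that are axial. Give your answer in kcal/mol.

C1 and C3 have the same parity, so for the cis isomer the two substituents are e,e in one chair and a,a in the other.
Chair I (cyano axial, ethyl axial): E = 1.95 kcal/mol.
Chair II (cyano equatorial, ethyl equatorial): E = 0.00 kcal/mol.
ΔE = 1.95 − 0.00 = 1.95 kcal/mol; chair II is more stable.

1.95 kcal/mol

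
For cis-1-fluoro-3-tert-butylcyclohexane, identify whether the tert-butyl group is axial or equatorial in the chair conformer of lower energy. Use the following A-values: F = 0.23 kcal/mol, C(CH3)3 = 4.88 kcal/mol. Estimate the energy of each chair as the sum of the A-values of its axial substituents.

C1 and C3 have the same parity, so for the cis isomer the two substituents are e,e in one chair and a,a in the other.
Chair I (fluoro axial, tert-butyl axial): E = 5.11 kcal/mol.
Chair II (fluoro equatorial, tert-butyl equatorial): E = 0.00 kcal/mol.
Chair II is the more stable (lower-energy) conformer, and in that chair the tert-butyl group is equatorial.

equatorial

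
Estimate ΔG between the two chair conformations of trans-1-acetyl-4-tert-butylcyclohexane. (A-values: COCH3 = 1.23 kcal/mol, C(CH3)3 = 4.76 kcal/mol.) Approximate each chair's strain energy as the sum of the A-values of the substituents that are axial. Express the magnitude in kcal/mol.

C1 and C4 have opposite parity, so for the trans isomer the two substituents are e,e in one chair and a,a in the other.
Chair I (acetyl axial, tert-butyl axial): E = 5.99 kcal/mol.
Chair II (acetyl equatorial, tert-butyl equatorial): E = 0.00 kcal/mol.
ΔE = 5.99 − 0.00 = 5.99 kcal/mol; chair II is more stable.

5.99 kcal/mol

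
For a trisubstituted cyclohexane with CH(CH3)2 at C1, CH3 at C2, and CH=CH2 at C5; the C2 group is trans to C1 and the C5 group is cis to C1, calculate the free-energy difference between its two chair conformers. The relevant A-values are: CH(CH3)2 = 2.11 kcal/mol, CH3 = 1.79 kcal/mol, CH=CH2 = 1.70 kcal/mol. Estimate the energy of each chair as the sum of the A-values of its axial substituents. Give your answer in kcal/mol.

5.60 kcal/mol

Chair I (isopropyl axial, methyl axial, vinyl axial): E = 5.60 kcal/mol.
Chair II (isopropyl equatorial, methyl equatorial, vinyl equatorial): E = 0.00 kcal/mol.
ΔE = 5.60 − 0.00 = 5.60 kcal/mol; chair II is more stable.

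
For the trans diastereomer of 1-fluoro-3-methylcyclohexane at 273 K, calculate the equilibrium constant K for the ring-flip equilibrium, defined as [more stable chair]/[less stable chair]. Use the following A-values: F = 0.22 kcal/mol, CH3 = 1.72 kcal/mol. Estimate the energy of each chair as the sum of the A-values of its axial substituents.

K ≈ 15.9

C1 and C3 have the same parity, so for the trans isomer the two substituents are one axial and one equatorial in each chair.
Chair I (fluoro axial, methyl equatorial): E = 0.22 kcal/mol; chair II (fluoro equatorial, methyl axial): E = 1.72 kcal/mol.
ΔG = 1.50 kcal/mol between the two chairs.
K = exp(ΔG/RT) with R = 1.987×10⁻³ kcal mol⁻¹ K⁻¹ and T = 273 K gives K ≈ 15.9.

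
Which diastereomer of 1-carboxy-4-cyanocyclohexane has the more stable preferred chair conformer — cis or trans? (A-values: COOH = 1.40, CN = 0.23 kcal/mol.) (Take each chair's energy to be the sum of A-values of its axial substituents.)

At 1,4 positions (parity opposite): cis → (a,e or e,a); trans → (e,e or a,a).
Best chair for cis: E = 0.23 kcal/mol; best chair for trans: E = 0.00 kcal/mol.
The trans isomer is lower by 0.23 kcal/mol.

trans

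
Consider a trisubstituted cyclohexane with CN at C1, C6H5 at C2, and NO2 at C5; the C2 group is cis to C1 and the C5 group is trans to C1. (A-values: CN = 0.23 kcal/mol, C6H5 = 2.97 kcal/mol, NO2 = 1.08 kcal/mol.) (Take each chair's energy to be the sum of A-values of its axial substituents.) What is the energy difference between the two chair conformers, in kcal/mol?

Chair I (cyano axial, phenyl equatorial, nitro equatorial): E = 0.23 kcal/mol.
Chair II (cyano equatorial, phenyl axial, nitro axial): E = 4.05 kcal/mol.
ΔE = 4.05 − 0.23 = 3.82 kcal/mol; chair I is more stable.

3.82 kcal/mol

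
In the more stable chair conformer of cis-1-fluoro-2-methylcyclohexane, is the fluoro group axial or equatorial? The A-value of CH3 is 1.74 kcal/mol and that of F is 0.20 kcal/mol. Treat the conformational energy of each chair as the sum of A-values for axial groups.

C1 and C2 have opposite parity, so for the cis isomer the two substituents are one axial and one equatorial in each chair.
Chair I (methyl axial, fluoro equatorial): E = 1.74 kcal/mol.
Chair II (methyl equatorial, fluoro axial): E = 0.20 kcal/mol.
Chair II is the more stable (lower-energy) conformer, and in that chair the fluoro group is axial.

axial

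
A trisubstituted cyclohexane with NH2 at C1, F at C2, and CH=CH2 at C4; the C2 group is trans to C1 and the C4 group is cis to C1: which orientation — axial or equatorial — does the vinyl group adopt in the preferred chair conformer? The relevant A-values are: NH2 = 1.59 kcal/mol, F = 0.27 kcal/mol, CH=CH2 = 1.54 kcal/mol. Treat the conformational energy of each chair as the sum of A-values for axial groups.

Chair I (amino axial, fluoro axial, vinyl equatorial): E = 1.86 kcal/mol.
Chair II (amino equatorial, fluoro equatorial, vinyl axial): E = 1.54 kcal/mol.
Chair II is the more stable (lower-energy) conformer, and in that chair the vinyl group is axial.

axial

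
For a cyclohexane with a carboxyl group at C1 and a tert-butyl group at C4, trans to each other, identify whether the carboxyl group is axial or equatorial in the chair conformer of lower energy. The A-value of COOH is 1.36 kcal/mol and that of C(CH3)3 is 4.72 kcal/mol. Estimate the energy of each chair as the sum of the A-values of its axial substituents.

equatorial

C1 and C4 have opposite parity, so for the trans isomer the two substituents are e,e in one chair and a,a in the other.
Chair I (carboxyl axial, tert-butyl axial): E = 6.08 kcal/mol.
Chair II (carboxyl equatorial, tert-butyl equatorial): E = 0.00 kcal/mol.
Chair II is the more stable (lower-energy) conformer, and in that chair the carboxyl group is equatorial.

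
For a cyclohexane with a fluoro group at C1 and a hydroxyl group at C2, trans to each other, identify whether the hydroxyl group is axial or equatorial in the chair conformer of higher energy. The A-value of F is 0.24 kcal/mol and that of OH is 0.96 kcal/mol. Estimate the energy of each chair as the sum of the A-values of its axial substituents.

axial

C1 and C2 have opposite parity, so for the trans isomer the two substituents are e,e in one chair and a,a in the other.
Chair I (fluoro axial, hydroxyl axial): E = 1.20 kcal/mol.
Chair II (fluoro equatorial, hydroxyl equatorial): E = 0.00 kcal/mol.
Chair I is the less stable (higher-energy) conformer, and in that chair the hydroxyl group is axial.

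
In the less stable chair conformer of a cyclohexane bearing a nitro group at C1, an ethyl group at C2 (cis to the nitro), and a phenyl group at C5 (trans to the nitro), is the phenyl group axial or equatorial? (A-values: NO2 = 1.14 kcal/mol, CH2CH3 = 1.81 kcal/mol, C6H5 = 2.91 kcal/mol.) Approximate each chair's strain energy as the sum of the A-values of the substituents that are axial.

axial

Chair I (nitro axial, ethyl equatorial, phenyl equatorial): E = 1.14 kcal/mol.
Chair II (nitro equatorial, ethyl axial, phenyl axial): E = 4.72 kcal/mol.
Chair II is the less stable (higher-energy) conformer, and in that chair the phenyl group is axial.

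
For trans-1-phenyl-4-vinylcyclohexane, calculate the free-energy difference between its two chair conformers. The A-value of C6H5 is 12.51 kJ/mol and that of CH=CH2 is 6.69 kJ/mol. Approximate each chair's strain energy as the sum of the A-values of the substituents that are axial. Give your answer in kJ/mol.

C1 and C4 have opposite parity, so for the trans isomer the two substituents are e,e in one chair and a,a in the other.
Chair I (phenyl axial, vinyl axial): E = 19.20 kJ/mol.
Chair II (phenyl equatorial, vinyl equatorial): E = 0.00 kJ/mol.
ΔE = 19.20 − 0.00 = 19.20 kJ/mol; chair II is more stable.

19.20 kJ/mol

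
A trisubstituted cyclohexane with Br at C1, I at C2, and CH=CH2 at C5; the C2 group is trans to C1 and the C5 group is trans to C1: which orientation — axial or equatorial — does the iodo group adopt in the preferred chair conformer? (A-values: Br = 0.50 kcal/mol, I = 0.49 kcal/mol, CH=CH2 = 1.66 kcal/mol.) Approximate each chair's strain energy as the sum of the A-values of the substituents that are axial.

axial

Chair I (bromo axial, iodo axial, vinyl equatorial): E = 0.99 kcal/mol.
Chair II (bromo equatorial, iodo equatorial, vinyl axial): E = 1.66 kcal/mol.
Chair I is the more stable (lower-energy) conformer, and in that chair the iodo group is axial.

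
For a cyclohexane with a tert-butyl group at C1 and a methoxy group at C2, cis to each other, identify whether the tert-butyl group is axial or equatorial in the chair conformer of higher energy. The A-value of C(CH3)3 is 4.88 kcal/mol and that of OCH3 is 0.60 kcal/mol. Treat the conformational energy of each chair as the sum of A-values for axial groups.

C1 and C2 have opposite parity, so for the cis isomer the two substituents are one axial and one equatorial in each chair.
Chair I (tert-butyl axial, methoxy equatorial): E = 4.88 kcal/mol.
Chair II (tert-butyl equatorial, methoxy axial): E = 0.60 kcal/mol.
Chair I is the less stable (higher-energy) conformer, and in that chair the tert-butyl group is axial.

axial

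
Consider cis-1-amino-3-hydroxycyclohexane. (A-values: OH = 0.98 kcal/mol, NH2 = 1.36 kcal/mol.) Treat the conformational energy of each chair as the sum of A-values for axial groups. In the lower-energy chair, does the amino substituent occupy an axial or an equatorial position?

C1 and C3 have the same parity, so for the cis isomer the two substituents are e,e in one chair and a,a in the other.
Chair I (hydroxyl axial, amino axial): E = 2.34 kcal/mol.
Chair II (hydroxyl equatorial, amino equatorial): E = 0.00 kcal/mol.
Chair II is the more stable (lower-energy) conformer, and in that chair the amino group is equatorial.

equatorial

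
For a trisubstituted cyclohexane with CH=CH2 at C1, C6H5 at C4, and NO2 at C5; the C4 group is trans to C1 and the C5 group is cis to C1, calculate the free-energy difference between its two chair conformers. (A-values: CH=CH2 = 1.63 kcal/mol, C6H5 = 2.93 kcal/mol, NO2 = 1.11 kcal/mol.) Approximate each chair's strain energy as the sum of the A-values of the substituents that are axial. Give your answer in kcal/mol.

Chair I (vinyl axial, phenyl axial, nitro axial): E = 5.67 kcal/mol.
Chair II (vinyl equatorial, phenyl equatorial, nitro equatorial): E = 0.00 kcal/mol.
ΔE = 5.67 − 0.00 = 5.67 kcal/mol; chair II is more stable.

5.67 kcal/mol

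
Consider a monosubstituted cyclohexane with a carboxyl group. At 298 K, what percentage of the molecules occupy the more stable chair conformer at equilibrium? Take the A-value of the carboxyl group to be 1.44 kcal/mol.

91.9%

One chair has the carboxyl group axial (E = 1.44 kcal/mol) and the other has it equatorial (E = 0).
ΔG = 1.44 kcal/mol between the two chairs.
K = exp(ΔG/RT) with R = 1.987×10⁻³ kcal mol⁻¹ K⁻¹ and T = 298 K gives K ≈ 11.4.
Fraction in the lower-energy chair = K/(K+1) = 91.9%.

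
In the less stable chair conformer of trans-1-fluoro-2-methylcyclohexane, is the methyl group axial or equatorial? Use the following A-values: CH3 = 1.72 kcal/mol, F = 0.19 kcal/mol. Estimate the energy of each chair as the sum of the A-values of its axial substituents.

C1 and C2 have opposite parity, so for the trans isomer the two substituents are e,e in one chair and a,a in the other.
Chair I (methyl axial, fluoro axial): E = 1.91 kcal/mol.
Chair II (methyl equatorial, fluoro equatorial): E = 0.00 kcal/mol.
Chair I is the less stable (higher-energy) conformer, and in that chair the methyl group is axial.

axial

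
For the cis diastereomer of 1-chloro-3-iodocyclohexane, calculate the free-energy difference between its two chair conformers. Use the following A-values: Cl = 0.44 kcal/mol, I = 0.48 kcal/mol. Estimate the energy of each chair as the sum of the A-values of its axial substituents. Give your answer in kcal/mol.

0.92 kcal/mol

C1 and C3 have the same parity, so for the cis isomer the two substituents are e,e in one chair and a,a in the other.
Chair I (chloro axial, iodo axial): E = 0.92 kcal/mol.
Chair II (chloro equatorial, iodo equatorial): E = 0.00 kcal/mol.
ΔE = 0.92 − 0.00 = 0.92 kcal/mol; chair II is more stable.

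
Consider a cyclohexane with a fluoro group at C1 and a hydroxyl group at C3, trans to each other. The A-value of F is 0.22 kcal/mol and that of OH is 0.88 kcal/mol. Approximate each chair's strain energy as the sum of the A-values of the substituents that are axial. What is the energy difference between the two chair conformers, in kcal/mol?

0.66 kcal/mol

C1 and C3 have the same parity, so for the trans isomer the two substituents are one axial and one equatorial in each chair.
Chair I (fluoro axial, hydroxyl equatorial): E = 0.22 kcal/mol.
Chair II (fluoro equatorial, hydroxyl axial): E = 0.88 kcal/mol.
ΔE = 0.88 − 0.22 = 0.66 kcal/mol; chair I is more stable.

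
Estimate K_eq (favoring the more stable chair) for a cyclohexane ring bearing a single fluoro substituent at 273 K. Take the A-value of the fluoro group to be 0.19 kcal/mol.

K ≈ 1.42

One chair has the fluoro group axial (E = 0.19 kcal/mol) and the other has it equatorial (E = 0).
ΔG = 0.19 kcal/mol between the two chairs.
K = exp(ΔG/RT) with R = 1.987×10⁻³ kcal mol⁻¹ K⁻¹ and T = 273 K gives K ≈ 1.42.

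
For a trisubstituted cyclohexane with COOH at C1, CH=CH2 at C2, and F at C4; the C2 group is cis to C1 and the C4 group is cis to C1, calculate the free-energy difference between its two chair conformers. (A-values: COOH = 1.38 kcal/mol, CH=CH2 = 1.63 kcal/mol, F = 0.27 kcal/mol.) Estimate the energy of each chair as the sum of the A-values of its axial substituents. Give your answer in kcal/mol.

Chair I (carboxyl axial, vinyl equatorial, fluoro equatorial): E = 1.38 kcal/mol.
Chair II (carboxyl equatorial, vinyl axial, fluoro axial): E = 1.90 kcal/mol.
ΔE = 1.90 − 1.38 = 0.52 kcal/mol; chair I is more stable.

0.52 kcal/mol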